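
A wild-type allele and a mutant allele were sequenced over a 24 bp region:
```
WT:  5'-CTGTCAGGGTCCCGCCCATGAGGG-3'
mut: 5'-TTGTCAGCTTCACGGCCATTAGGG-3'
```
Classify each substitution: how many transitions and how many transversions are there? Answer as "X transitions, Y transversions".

1 transition, 5 transversions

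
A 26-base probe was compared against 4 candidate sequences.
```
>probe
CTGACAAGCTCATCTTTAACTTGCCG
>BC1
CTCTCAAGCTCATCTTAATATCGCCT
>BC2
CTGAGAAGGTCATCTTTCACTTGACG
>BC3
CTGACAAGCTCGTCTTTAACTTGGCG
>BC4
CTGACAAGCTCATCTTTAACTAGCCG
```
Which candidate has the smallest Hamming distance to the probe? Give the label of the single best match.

Hamming distances to probe — BC1: 7; BC2: 4; BC3: 2; BC4: 1.
Smallest is BC4 with 1 mismatch.

BC4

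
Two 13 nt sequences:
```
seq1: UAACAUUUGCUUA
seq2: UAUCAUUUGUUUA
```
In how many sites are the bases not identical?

Comparing position by position, 2 sites differ: 3 (A/U), 10 (C/U).

2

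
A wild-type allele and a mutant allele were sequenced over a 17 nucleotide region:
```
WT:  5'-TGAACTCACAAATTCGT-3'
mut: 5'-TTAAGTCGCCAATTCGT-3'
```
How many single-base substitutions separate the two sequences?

4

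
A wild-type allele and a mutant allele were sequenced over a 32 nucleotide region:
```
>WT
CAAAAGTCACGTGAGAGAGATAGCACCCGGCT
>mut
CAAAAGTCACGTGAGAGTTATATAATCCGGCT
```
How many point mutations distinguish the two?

5

The sequences differ at positions 18, 19, 23, 24, 26 (1-based) — 5 in total.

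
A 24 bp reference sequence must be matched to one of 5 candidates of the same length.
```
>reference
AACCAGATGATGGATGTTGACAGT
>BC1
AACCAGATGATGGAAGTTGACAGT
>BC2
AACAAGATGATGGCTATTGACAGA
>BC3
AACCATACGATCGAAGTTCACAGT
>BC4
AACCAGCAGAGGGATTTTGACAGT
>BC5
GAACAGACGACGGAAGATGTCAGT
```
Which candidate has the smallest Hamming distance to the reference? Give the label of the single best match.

Hamming distances to reference — BC1: 1; BC2: 4; BC3: 5; BC4: 4; BC5: 7.
Smallest is BC1 with 1 mismatch.

BC1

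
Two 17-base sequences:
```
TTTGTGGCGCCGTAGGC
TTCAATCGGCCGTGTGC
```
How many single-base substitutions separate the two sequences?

8

Comparing position by position, 8 sites differ: 3 (T/C), 4 (G/A), 5 (T/A), 6 (G/T), 7 (G/C), 8 (C/G), 14 (A/G), 15 (G/T).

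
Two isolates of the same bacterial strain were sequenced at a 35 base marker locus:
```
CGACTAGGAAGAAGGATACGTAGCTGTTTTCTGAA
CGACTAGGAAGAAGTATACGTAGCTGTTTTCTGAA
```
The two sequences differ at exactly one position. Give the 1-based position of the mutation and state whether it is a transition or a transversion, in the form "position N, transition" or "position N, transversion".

position 15, transversion

Position 15 changes G→T. G is a purine and T is a pyrimidine, so this is a transversion.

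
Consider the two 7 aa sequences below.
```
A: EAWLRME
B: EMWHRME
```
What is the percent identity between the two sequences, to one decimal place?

71.4%

Mismatches at positions 2, 4 (1-based): 2 of 7.
Identical positions: 5/7 = 71.43% → 71.4%.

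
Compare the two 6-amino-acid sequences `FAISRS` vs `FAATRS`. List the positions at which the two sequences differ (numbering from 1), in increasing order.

Scanning 1-based: 3: I/A; 4: S/T.

3, 4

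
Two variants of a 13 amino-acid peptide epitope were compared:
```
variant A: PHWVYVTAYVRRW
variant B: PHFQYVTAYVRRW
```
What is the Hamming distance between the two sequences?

Comparing position by position, 2 residues differ: 3 (W/F), 4 (V/Q).

2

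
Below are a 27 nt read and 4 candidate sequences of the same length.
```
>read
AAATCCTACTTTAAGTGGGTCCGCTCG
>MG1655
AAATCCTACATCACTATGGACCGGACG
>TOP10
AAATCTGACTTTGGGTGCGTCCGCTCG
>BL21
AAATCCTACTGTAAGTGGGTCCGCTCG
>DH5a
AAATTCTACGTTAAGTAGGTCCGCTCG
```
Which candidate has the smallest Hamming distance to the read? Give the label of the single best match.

BL21

MG1655 differs at 9 sites; TOP10 differs at 5 sites; BL21 differs at 1 site; DH5a differs at 3 sites. The closest is BL21.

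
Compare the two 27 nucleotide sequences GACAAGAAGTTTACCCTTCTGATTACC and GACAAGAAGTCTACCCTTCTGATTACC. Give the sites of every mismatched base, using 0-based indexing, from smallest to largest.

10

Differences at site 10 (T→C).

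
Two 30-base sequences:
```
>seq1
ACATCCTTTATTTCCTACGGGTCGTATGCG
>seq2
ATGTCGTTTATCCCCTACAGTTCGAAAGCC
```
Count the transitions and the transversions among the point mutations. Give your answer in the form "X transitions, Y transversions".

Mismatches (1-based):
base 2: C→T (pyrimidine→pyrimidine, transition)
base 3: A→G (purine→purine, transition)
base 6: C→G (pyrimidine→purine, transversion)
base 12: T→C (pyrimidine→pyrimidine, transition)
base 13: T→C (pyrimidine→pyrimidine, transition)
base 19: G→A (purine→purine, transition)
base 21: G→T (purine→pyrimidine, transversion)
base 25: T→A (pyrimidine→purine, transversion)
base 27: T→A (pyrimidine→purine, transversion)
base 30: G→C (purine→pyrimidine, transversion)

5 transitions, 5 transversions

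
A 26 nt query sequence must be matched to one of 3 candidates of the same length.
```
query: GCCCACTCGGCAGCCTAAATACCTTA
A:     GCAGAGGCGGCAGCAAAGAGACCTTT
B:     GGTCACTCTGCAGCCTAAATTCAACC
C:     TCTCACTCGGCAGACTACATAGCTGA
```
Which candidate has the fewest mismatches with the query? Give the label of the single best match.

Hamming distances to query — A: 9; B: 8; C: 6.
Smallest is C with 6 mismatches.

C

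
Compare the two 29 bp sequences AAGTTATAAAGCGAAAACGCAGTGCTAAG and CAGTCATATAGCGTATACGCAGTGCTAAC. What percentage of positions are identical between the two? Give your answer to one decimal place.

79.3%

6 positions differ (1, 5, 9, 14, 16, 29), so 23 of 29 match: 23/29 = 79.31%.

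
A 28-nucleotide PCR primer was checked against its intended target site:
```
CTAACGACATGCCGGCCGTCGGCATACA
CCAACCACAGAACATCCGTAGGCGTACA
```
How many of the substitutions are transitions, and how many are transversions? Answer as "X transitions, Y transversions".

Transitions (purine↔purine or pyrimidine↔pyrimidine): 2 T→C, 11 G→A, 14 G→A, 24 A→G.
Transversions (purine↔pyrimidine): 6 G→C, 10 T→G, 12 C→A, 15 G→T, 20 C→A.

4 transitions, 5 transversions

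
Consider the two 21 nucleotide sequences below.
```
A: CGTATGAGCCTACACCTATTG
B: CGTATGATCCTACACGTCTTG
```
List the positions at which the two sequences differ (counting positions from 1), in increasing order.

Scanning 1-based: 8: G/T; 16: C/G; 18: A/C.

8, 16, 18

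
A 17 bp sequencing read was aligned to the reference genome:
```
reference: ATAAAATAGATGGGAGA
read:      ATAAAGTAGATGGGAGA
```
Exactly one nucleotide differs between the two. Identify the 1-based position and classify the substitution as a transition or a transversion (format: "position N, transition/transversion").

position 6, transition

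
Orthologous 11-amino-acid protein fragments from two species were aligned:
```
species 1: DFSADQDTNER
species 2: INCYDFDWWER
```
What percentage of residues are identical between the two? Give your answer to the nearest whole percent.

36%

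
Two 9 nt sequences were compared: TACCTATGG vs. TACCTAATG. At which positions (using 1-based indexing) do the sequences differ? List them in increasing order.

7, 8

Differences at position 7 (T→A), position 8 (G→T).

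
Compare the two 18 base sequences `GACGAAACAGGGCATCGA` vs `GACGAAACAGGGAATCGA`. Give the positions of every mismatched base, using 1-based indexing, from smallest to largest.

Scanning 1-based: 13: C/A.

13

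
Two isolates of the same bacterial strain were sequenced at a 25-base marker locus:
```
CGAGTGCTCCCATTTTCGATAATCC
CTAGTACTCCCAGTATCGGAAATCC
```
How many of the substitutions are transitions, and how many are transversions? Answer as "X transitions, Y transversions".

Transitions (purine↔purine or pyrimidine↔pyrimidine): 6 G→A, 19 A→G.
Transversions (purine↔pyrimidine): 2 G→T, 13 T→G, 15 T→A, 20 T→A.

2 transitions, 4 transversions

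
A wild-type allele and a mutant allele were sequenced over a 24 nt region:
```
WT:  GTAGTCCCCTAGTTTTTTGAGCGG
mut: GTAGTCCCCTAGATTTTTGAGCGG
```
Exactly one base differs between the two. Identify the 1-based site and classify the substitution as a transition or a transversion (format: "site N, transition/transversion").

The sequences differ only at site 13: T→A (pyrimidine→purine), a transversion.

site 13, transversion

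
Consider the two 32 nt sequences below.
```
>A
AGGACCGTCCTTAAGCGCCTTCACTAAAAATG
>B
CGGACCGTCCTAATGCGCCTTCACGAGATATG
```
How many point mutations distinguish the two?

Comparing position by position, 6 sites differ: 1 (A/C), 12 (T/A), 14 (A/T), 25 (T/G), 27 (A/G), 29 (A/T).

6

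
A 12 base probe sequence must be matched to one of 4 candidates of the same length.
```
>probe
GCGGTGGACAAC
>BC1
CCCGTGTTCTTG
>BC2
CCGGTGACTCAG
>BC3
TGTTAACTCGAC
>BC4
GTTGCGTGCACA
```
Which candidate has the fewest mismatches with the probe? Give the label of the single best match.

BC2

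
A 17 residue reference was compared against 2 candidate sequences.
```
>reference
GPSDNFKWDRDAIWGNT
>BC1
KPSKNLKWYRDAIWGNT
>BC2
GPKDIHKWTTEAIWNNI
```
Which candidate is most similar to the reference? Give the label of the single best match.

BC1

Hamming distances to reference — BC1: 4; BC2: 8.
Smallest is BC1 with 4 mismatches.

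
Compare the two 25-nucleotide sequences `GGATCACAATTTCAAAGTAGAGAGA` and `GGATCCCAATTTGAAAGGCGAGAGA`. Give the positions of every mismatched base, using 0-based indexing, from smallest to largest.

5, 12, 17, 18

Scanning 0-based: 5: A/C; 12: C/G; 17: T/G; 18: A/C.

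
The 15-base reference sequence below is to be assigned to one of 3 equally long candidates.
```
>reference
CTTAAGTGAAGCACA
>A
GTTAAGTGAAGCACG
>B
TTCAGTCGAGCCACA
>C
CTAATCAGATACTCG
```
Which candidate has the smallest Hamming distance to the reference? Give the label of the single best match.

Hamming distances to reference — A: 2; B: 7; C: 8.
Smallest is A with 2 mismatches.

A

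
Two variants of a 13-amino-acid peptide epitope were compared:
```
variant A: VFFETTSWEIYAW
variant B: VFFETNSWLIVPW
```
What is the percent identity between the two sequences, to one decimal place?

69.2%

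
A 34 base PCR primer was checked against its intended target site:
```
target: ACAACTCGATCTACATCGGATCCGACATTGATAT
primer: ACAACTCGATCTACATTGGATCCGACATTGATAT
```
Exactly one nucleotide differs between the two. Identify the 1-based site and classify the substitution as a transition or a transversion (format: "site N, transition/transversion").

Site 17 changes C→T. C is a pyrimidine and T is a pyrimidine, so this is a transition.

site 17, transition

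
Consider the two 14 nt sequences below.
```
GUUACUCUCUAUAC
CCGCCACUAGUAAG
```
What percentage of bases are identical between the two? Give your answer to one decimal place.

10 positions differ (1, 2, 3, 4, 6, 9, 10, 11, 12, 14), so 4 of 14 match: 4/14 = 28.57%.

28.6%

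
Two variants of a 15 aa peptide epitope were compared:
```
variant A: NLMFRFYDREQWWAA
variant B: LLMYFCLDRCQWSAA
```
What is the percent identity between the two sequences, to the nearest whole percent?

53%

Mismatches at positions 1, 4, 5, 6, 7, 10, 13 (1-based): 7 of 15.
Identical positions: 8/15 = 53.33% → 53%.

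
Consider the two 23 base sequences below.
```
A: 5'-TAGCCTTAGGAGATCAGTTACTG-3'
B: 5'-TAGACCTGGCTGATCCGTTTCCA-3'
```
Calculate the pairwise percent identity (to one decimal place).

60.9%

9 positions differ (4, 6, 8, 10, 11, 16, 20, 22, 23), so 14 of 23 match: 14/23 = 60.87%.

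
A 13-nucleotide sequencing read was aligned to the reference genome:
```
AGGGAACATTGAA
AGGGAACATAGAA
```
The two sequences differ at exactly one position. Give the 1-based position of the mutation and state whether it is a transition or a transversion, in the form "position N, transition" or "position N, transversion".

position 10, transversion

The sequences differ only at position 10: T→A (pyrimidine→purine), a transversion.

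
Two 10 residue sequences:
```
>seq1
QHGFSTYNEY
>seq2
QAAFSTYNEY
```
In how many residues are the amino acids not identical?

Comparing position by position, 2 residues differ: 2 (H/A), 3 (G/A).

2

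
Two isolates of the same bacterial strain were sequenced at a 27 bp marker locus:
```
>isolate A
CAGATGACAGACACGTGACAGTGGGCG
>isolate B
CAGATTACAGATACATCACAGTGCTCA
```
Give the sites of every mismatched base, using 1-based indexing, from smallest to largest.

6, 12, 15, 17, 24, 25, 27

Scanning 1-based: 6: G/T; 12: C/T; 15: G/A; 17: G/C; 24: G/C; 25: G/T; 27: G/A.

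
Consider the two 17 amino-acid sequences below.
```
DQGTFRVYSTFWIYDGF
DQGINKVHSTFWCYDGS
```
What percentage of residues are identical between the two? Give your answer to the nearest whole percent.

65%

6 positions differ (4, 5, 6, 8, 13, 17), so 11 of 17 match: 11/17 = 64.71%.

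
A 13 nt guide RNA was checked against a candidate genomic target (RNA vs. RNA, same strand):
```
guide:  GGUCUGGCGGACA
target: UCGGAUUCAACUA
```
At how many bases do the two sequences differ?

11

The sequences differ at bases 1, 2, 3, 4, 5, 6, 7, 9, 10, 11, 12 (1-based) — 11 in total.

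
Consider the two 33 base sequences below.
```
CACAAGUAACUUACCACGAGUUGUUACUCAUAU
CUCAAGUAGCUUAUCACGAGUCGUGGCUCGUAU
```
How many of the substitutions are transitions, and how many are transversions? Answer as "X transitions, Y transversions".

Mismatches (1-based):
base 2: A→U (purine→pyrimidine, transversion)
base 9: A→G (purine→purine, transition)
base 14: C→U (pyrimidine→pyrimidine, transition)
base 22: U→C (pyrimidine→pyrimidine, transition)
base 25: U→G (pyrimidine→purine, transversion)
base 26: A→G (purine→purine, transition)
base 30: A→G (purine→purine, transition)

5 transitions, 2 transversions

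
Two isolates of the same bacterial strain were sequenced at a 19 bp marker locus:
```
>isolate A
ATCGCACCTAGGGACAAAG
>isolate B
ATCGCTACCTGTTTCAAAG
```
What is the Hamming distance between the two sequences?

7

The sequences differ at bases 6, 7, 9, 10, 12, 13, 14 (1-based) — 7 in total.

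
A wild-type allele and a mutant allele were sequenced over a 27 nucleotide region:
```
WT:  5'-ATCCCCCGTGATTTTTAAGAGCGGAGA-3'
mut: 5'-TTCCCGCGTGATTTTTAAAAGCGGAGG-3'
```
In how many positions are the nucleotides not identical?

4

Comparing position by position, 4 positions differ: 1 (A/T), 6 (C/G), 19 (G/A), 27 (A/G).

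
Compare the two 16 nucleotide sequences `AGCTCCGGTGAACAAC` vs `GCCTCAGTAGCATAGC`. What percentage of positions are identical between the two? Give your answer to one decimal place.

Mismatches at positions 1, 2, 6, 8, 9, 11, 13, 15 (1-based): 8 of 16.
Identical positions: 8/16 = 50% → 50.0%.

50.0%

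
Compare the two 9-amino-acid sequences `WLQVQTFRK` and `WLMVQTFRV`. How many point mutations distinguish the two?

The sequences differ at residues 3, 9 (1-based) — 2 in total.

2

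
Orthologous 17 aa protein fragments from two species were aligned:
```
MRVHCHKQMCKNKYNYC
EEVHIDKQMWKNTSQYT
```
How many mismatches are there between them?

Comparing position by position, 9 residues differ: 1 (M/E), 2 (R/E), 5 (C/I), 6 (H/D), 10 (C/W), 13 (K/T), 14 (Y/S), 15 (N/Q), 17 (C/T).

9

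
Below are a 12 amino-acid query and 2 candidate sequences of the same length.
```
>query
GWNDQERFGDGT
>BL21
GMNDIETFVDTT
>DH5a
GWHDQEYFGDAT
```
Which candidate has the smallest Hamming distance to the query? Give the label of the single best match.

Hamming distances to query — BL21: 5; DH5a: 3.
Smallest is DH5a with 3 mismatches.

DH5a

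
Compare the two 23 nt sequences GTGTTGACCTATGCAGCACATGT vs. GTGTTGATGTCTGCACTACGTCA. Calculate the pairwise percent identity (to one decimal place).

8 positions differ (8, 9, 11, 16, 17, 20, 22, 23), so 15 of 23 match: 15/23 = 65.22%.

65.2%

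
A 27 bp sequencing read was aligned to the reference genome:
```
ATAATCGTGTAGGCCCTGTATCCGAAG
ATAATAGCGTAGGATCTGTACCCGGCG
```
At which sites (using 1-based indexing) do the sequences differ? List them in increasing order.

6, 8, 14, 15, 21, 25, 26

Scanning 1-based: 6: C/A; 8: T/C; 14: C/A; 15: C/T; 21: T/C; 25: A/G; 26: A/C.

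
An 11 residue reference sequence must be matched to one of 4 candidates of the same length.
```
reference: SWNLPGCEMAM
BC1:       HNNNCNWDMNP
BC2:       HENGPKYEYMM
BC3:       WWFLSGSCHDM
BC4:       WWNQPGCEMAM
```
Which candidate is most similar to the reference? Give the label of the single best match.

BC4

BC1 differs at 9 residues; BC2 differs at 7 residues; BC3 differs at 7 residues; BC4 differs at 2 residues. The closest is BC4.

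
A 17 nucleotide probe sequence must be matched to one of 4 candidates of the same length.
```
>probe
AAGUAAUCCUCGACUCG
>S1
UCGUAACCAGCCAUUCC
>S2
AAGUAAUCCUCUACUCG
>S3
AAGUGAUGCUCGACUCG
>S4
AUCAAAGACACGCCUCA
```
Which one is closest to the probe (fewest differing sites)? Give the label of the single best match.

S1 differs at 8 sites; S2 differs at 1 site; S3 differs at 2 sites; S4 differs at 8 sites. The closest is S2.

S2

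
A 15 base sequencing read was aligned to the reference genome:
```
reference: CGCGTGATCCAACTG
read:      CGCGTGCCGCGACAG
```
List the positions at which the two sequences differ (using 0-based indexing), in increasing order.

6, 7, 8, 10, 13

Scanning 0-based: 6: A/C; 7: T/C; 8: C/G; 10: A/G; 13: T/A.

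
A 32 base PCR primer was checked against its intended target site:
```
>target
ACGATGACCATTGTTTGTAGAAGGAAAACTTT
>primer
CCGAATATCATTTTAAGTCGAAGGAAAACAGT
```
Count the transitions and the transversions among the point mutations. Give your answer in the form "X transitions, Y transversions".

Transitions (purine↔purine or pyrimidine↔pyrimidine): 8 C→T.
Transversions (purine↔pyrimidine): 1 A→C, 5 T→A, 6 G→T, 13 G→T, 15 T→A, 16 T→A, 19 A→C, 30 T→A, 31 T→G.

1 transition, 9 transversions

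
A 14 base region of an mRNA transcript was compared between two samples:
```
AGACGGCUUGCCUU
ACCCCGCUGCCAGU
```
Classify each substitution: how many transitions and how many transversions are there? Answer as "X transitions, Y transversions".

0 transitions, 7 transversions

Mismatches (1-based):
position 2: G→C (purine→pyrimidine, transversion)
position 3: A→C (purine→pyrimidine, transversion)
position 5: G→C (purine→pyrimidine, transversion)
position 9: U→G (pyrimidine→purine, transversion)
position 10: G→C (purine→pyrimidine, transversion)
position 12: C→A (pyrimidine→purine, transversion)
position 13: U→G (pyrimidine→purine, transversion)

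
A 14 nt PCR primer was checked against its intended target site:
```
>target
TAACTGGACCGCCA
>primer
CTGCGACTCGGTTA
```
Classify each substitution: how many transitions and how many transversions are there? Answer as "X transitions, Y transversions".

5 transitions, 5 transversions

Transitions (purine↔purine or pyrimidine↔pyrimidine): 1 T→C, 3 A→G, 6 G→A, 12 C→T, 13 C→T.
Transversions (purine↔pyrimidine): 2 A→T, 5 T→G, 7 G→C, 8 A→T, 10 C→G.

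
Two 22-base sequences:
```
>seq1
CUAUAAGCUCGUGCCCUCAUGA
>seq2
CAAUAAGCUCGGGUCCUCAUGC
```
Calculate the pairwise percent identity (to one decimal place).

Mismatches at positions 2, 12, 14, 22 (1-based): 4 of 22.
Identical positions: 18/22 = 81.82% → 81.8%.

81.8%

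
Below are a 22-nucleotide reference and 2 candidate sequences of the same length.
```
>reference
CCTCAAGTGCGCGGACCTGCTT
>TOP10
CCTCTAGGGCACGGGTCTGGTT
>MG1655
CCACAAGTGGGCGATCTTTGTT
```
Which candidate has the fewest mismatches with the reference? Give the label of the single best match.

Hamming distances to reference — TOP10: 6; MG1655: 7.
Smallest is TOP10 with 6 mismatches.

TOP10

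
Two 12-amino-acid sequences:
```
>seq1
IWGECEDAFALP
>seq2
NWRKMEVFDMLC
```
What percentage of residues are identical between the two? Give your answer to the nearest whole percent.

Mismatches at positions 1, 3, 4, 5, 7, 8, 9, 10, 12 (1-based): 9 of 12.
Identical positions: 3/12 = 25% → 25%.

25%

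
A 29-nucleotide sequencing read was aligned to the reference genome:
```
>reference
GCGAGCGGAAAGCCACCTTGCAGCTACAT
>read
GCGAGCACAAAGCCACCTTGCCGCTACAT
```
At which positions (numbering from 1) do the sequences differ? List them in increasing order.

7, 8, 22

Differences at position 7 (G→A), position 8 (G→C), position 22 (A→C).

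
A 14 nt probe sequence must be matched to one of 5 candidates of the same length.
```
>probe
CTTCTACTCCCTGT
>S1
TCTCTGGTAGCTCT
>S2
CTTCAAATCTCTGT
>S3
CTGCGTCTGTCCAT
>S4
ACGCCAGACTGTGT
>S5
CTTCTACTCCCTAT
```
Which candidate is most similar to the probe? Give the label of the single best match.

S5

Hamming distances to probe — S1: 7; S2: 3; S3: 7; S4: 8; S5: 1.
Smallest is S5 with 1 mismatch.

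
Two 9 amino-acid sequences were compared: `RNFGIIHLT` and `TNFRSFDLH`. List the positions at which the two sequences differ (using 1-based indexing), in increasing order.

Differences at position 1 (R→T), position 4 (G→R), position 5 (I→S), position 6 (I→F), position 7 (H→D), position 9 (T→H).

1, 4, 5, 6, 7, 9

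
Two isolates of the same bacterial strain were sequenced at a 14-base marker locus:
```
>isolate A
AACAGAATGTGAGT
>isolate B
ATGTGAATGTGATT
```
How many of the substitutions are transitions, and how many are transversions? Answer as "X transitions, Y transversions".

0 transitions, 4 transversions

Transitions (purine↔purine or pyrimidine↔pyrimidine): none.
Transversions (purine↔pyrimidine): 2 A→T, 3 C→G, 4 A→T, 13 G→T.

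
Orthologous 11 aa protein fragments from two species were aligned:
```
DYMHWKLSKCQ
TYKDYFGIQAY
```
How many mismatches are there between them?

Comparing position by position, 10 positions differ: 1 (D/T), 3 (M/K), 4 (H/D), 5 (W/Y), 6 (K/F), 7 (L/G), 8 (S/I), 9 (K/Q), 10 (C/A), 11 (Q/Y).

10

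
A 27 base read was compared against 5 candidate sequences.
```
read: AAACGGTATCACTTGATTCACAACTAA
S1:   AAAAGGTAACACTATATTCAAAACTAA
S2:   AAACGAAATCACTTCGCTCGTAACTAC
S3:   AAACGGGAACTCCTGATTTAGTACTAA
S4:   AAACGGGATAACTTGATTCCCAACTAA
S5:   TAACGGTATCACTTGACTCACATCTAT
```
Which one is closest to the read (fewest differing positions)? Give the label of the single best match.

S1 differs at 5 positions; S2 differs at 8 positions; S3 differs at 7 positions; S4 differs at 3 positions; S5 differs at 4 positions. The closest is S4.

S4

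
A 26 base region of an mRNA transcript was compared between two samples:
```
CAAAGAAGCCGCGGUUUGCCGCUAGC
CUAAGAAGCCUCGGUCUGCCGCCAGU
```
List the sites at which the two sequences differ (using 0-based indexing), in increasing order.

1, 10, 15, 22, 25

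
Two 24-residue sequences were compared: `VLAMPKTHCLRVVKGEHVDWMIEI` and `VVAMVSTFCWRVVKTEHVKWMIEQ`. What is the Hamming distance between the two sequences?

Comparing position by position, 8 positions differ: 2 (L/V), 5 (P/V), 6 (K/S), 8 (H/F), 10 (L/W), 15 (G/T), 19 (D/K), 24 (I/Q).

8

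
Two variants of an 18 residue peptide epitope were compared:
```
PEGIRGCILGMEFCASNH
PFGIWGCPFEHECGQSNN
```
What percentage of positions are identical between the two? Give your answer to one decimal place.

44.4%

10 positions differ (2, 5, 8, 9, 10, 11, 13, 14, 15, 18), so 8 of 18 match: 8/18 = 44.44%.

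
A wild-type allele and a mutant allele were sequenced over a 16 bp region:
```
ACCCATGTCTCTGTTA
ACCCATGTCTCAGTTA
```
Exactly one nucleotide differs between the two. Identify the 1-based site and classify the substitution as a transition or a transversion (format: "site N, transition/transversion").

The sequences differ only at site 12: T→A (pyrimidine→purine), a transversion.

site 12, transversion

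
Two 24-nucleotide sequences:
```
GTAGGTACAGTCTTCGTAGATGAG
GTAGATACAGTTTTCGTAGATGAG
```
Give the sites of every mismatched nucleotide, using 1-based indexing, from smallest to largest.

5, 12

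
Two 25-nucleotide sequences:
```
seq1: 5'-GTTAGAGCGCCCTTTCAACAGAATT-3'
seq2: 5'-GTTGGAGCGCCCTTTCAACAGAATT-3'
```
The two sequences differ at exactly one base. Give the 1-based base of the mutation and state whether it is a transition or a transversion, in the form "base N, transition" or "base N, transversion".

The sequences differ only at base 4: A→G (purine→purine), a transition.

base 4, transition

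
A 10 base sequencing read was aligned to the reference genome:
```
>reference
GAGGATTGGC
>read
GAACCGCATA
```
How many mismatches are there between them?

8

The sequences differ at sites 3, 4, 5, 6, 7, 8, 9, 10 (1-based) — 8 in total.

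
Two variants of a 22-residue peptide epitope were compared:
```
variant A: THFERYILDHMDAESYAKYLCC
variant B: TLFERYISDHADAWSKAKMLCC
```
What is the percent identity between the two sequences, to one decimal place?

72.7%

Mismatches at positions 2, 8, 11, 14, 16, 19 (1-based): 6 of 22.
Identical positions: 16/22 = 72.73% → 72.7%.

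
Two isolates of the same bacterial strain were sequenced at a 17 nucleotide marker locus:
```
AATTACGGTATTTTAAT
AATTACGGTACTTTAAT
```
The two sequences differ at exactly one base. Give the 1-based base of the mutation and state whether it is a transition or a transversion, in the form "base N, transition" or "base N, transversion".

Base 11 changes T→C. T is a pyrimidine and C is a pyrimidine, so this is a transition.

base 11, transition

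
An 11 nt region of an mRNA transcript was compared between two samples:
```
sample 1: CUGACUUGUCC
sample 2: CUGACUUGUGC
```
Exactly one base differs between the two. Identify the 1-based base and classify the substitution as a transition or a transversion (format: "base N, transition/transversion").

base 10, transversion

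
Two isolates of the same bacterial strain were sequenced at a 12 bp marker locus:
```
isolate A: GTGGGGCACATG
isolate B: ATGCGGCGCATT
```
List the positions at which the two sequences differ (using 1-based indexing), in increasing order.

Scanning 1-based: 1: G/A; 4: G/C; 8: A/G; 12: G/T.

1, 4, 8, 12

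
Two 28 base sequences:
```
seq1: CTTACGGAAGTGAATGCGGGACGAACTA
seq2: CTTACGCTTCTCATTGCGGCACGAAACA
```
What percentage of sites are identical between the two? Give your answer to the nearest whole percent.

68%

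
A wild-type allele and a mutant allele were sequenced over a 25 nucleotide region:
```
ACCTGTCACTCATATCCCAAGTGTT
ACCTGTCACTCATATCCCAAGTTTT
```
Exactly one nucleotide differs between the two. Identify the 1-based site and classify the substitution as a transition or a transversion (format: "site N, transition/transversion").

The sequences differ only at site 23: G→T (purine→pyrimidine), a transversion.

site 23, transversion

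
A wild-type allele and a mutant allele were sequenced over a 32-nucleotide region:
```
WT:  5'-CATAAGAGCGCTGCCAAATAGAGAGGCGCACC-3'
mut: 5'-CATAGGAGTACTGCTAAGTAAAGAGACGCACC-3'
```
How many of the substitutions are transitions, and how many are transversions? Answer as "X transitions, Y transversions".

7 transitions, 0 transversions

Mismatches (1-based):
position 5: A→G (purine→purine, transition)
position 9: C→T (pyrimidine→pyrimidine, transition)
position 10: G→A (purine→purine, transition)
position 15: C→T (pyrimidine→pyrimidine, transition)
position 18: A→G (purine→purine, transition)
position 21: G→A (purine→purine, transition)
position 26: G→A (purine→purine, transition)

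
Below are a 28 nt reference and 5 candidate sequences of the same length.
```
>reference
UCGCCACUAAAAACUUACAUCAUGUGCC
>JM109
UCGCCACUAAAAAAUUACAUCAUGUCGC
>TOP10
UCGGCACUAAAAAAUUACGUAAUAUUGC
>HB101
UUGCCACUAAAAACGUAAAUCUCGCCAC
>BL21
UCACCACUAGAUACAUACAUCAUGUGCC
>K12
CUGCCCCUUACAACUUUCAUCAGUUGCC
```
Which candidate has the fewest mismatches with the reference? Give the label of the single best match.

Hamming distances to reference — JM109: 3; TOP10: 7; HB101: 8; BL21: 4; K12: 8.
Smallest is JM109 with 3 mismatches.

JM109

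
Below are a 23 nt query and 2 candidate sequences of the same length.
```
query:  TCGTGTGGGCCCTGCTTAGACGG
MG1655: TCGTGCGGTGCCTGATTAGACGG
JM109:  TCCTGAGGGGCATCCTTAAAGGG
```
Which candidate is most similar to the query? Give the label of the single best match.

MG1655

MG1655 differs at 4 bases; JM109 differs at 7 bases. The closest is MG1655.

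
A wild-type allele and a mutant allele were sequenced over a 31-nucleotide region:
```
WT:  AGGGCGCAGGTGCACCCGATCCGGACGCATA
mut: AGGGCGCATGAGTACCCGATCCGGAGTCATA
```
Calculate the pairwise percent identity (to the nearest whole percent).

84%

Mismatches at positions 9, 11, 13, 26, 27 (1-based): 5 of 31.
Identical positions: 26/31 = 83.87% → 84%.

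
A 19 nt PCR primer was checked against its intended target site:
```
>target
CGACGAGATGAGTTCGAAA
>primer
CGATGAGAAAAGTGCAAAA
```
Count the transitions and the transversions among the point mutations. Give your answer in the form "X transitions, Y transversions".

3 transitions, 2 transversions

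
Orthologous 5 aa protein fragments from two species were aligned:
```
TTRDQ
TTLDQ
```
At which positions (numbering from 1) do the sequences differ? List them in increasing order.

3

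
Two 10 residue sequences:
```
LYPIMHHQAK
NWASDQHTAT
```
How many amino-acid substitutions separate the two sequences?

8

Comparing position by position, 8 positions differ: 1 (L/N), 2 (Y/W), 3 (P/A), 4 (I/S), 5 (M/D), 6 (H/Q), 8 (Q/T), 10 (K/T).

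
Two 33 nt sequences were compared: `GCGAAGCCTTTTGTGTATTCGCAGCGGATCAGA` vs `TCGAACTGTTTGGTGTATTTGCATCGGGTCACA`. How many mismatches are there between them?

Comparing position by position, 9 positions differ: 1 (G/T), 6 (G/C), 7 (C/T), 8 (C/G), 12 (T/G), 20 (C/T), 24 (G/T), 28 (A/G), 32 (G/C).

9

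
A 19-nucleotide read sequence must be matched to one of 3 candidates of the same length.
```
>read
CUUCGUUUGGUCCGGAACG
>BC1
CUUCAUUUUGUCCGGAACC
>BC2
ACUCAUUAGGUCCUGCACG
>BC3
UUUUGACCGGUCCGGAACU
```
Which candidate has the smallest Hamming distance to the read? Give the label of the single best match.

BC1 differs at 3 positions; BC2 differs at 6 positions; BC3 differs at 6 positions. The closest is BC1.

BC1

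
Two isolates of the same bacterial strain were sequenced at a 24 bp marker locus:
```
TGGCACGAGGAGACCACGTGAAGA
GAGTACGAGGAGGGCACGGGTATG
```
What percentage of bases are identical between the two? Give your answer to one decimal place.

Mismatches at positions 1, 2, 4, 13, 14, 19, 21, 23, 24 (1-based): 9 of 24.
Identical positions: 15/24 = 62.5% → 62.5%.

62.5%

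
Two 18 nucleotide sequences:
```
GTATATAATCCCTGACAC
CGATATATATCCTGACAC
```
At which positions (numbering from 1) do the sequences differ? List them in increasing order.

1, 2, 8, 9, 10

Differences at position 1 (G→C), position 2 (T→G), position 8 (A→T), position 9 (T→A), position 10 (C→T).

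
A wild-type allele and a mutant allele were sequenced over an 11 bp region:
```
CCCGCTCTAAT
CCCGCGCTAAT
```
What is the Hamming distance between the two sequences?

1

The sequences differ at sites 6 (1-based) — 1 in total.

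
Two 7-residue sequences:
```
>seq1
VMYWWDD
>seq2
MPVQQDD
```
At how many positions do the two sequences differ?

Mismatches (1-based): position 1: V→M; position 2: M→P; position 3: Y→V; position 4: W→Q; position 5: W→Q.

5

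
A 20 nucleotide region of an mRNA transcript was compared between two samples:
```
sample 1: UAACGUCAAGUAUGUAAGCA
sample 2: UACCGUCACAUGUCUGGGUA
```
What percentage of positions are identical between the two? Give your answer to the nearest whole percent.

8 positions differ (3, 9, 10, 12, 14, 16, 17, 19), so 12 of 20 match: 12/20 = 60%.

60%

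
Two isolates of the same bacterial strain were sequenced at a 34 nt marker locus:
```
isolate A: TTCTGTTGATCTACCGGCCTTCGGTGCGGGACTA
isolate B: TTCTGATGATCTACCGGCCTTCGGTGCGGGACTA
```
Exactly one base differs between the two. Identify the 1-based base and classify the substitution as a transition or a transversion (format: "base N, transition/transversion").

base 6, transversion

The sequences differ only at base 6: T→A (pyrimidine→purine), a transversion.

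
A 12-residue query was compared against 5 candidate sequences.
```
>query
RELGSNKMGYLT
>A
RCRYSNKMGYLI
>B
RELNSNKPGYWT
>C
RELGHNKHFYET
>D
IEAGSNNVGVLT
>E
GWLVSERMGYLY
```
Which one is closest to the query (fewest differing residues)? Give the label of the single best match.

B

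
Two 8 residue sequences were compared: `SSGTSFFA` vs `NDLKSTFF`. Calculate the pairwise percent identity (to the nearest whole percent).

25%

Mismatches at positions 1, 2, 3, 4, 6, 8 (1-based): 6 of 8.
Identical positions: 2/8 = 25% → 25%.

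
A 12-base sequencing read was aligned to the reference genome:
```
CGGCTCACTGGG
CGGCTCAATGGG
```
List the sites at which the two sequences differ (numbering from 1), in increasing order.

Scanning 1-based: 8: C/A.

8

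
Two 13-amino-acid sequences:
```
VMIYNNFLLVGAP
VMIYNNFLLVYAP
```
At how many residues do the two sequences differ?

1

Comparing position by position, 1 residue differs: 11 (G/Y).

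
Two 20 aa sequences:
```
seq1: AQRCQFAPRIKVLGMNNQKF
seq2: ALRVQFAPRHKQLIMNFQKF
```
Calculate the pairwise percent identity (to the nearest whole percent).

70%

6 positions differ (2, 4, 10, 12, 14, 17), so 14 of 20 match: 14/20 = 70%.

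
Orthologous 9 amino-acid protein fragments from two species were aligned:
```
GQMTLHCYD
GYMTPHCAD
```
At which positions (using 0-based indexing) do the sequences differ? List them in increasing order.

1, 4, 7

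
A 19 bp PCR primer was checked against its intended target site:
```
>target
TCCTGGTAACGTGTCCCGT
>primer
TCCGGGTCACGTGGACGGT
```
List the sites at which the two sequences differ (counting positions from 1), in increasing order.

Differences at site 4 (T→G), site 8 (A→C), site 14 (T→G), site 15 (C→A), site 17 (C→G).

4, 8, 14, 15, 17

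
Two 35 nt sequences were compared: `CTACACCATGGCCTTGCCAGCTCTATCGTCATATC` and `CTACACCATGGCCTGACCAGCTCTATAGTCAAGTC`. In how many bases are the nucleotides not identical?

5

Mismatches (1-based): base 15: T→G; base 16: G→A; base 27: C→A; base 32: T→A; base 33: A→G.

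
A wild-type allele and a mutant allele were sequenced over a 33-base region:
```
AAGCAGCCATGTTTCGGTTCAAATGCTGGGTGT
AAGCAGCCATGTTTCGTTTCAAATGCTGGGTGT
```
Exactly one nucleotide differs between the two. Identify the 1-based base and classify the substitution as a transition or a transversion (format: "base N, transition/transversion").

base 17, transversion

Base 17 changes G→T. G is a purine and T is a pyrimidine, so this is a transversion.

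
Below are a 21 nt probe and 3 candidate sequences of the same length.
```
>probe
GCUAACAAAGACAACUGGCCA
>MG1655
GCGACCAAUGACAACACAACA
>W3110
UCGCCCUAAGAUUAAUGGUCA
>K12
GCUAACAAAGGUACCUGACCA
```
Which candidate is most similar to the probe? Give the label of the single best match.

MG1655 differs at 7 bases; W3110 differs at 9 bases; K12 differs at 4 bases. The closest is K12.

K12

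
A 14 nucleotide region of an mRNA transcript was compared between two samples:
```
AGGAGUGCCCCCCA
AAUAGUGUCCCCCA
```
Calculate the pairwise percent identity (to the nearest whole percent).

79%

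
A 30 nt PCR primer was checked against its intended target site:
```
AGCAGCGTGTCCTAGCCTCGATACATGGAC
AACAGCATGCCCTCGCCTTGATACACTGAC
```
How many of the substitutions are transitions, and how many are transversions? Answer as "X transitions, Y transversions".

Transitions (purine↔purine or pyrimidine↔pyrimidine): 2 G→A, 7 G→A, 10 T→C, 19 C→T, 26 T→C.
Transversions (purine↔pyrimidine): 14 A→C, 27 G→T.

5 transitions, 2 transversions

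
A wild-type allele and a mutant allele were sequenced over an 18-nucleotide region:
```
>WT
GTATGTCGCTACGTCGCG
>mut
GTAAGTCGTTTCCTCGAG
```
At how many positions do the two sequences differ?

5

Comparing position by position, 5 positions differ: 4 (T/A), 9 (C/T), 11 (A/T), 13 (G/C), 17 (C/A).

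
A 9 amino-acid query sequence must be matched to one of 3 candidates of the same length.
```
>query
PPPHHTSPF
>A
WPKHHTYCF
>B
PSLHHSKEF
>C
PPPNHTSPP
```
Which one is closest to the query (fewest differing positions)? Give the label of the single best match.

A differs at 4 positions; B differs at 5 positions; C differs at 2 positions. The closest is C.

C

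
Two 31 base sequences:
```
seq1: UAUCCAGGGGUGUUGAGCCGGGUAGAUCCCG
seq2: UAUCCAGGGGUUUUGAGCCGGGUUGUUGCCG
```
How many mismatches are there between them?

Mismatches (1-based): site 12: G→U; site 24: A→U; site 26: A→U; site 28: C→G.

4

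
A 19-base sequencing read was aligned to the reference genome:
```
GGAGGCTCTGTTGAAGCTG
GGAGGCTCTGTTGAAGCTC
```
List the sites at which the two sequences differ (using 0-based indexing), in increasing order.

18

Differences at site 18 (G→C).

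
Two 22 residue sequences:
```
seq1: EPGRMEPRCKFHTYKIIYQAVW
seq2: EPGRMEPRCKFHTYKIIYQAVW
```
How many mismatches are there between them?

No positions differ; the sequences are identical.

0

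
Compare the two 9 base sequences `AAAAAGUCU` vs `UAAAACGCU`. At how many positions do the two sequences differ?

3

Comparing position by position, 3 positions differ: 1 (A/U), 6 (G/C), 7 (U/G).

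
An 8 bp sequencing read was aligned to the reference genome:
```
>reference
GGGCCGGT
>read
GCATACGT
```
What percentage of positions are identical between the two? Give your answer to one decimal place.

5 positions differ (2, 3, 4, 5, 6), so 3 of 8 match: 3/8 = 37.5%.

37.5%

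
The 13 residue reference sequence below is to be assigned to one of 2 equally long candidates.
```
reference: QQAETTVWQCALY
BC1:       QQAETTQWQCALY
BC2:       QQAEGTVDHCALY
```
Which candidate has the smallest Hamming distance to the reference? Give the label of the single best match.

Hamming distances to reference — BC1: 1; BC2: 3.
Smallest is BC1 with 1 mismatch.

BC1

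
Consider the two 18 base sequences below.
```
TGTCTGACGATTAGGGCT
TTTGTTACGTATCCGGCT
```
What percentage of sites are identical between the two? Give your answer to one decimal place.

61.1%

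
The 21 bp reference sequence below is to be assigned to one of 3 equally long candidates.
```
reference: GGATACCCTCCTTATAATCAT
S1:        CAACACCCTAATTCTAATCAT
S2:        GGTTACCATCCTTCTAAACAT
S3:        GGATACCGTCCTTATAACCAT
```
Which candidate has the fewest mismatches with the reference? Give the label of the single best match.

S1 differs at 6 positions; S2 differs at 4 positions; S3 differs at 2 positions. The closest is S3.

S3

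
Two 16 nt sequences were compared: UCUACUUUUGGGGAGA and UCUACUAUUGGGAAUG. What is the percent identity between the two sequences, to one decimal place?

75.0%

4 positions differ (7, 13, 15, 16), so 12 of 16 match: 12/16 = 75%.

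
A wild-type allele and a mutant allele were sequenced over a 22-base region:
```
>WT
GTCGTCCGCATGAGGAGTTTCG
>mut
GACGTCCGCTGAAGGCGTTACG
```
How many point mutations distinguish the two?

Comparing position by position, 6 bases differ: 2 (T/A), 10 (A/T), 11 (T/G), 12 (G/A), 16 (A/C), 20 (T/A).

6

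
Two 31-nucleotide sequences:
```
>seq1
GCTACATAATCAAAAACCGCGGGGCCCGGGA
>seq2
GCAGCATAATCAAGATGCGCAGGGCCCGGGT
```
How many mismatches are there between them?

7

The sequences differ at bases 3, 4, 14, 16, 17, 21, 31 (1-based) — 7 in total.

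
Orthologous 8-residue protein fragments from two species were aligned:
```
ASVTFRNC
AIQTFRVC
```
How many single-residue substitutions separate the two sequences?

3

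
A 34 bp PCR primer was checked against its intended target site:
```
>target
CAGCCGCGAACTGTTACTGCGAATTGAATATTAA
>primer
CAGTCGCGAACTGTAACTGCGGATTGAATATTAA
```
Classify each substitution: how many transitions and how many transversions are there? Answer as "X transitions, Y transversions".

2 transitions, 1 transversion

Mismatches (1-based):
base 4: C→T (pyrimidine→pyrimidine, transition)
base 15: T→A (pyrimidine→purine, transversion)
base 22: A→G (purine→purine, transition)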